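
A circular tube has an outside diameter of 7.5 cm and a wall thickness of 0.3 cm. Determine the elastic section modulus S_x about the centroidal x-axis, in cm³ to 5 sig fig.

S_x ≈ 11.746 cm³

Treat the section as a set of non-overlapping primitives; coordinates are from the bounding-box lower-left.
Outer circle: ⌀7.5, A = 44.17865 cm², y = 3.75 cm, Ī = 155.3156 cm⁴.
Bore (subtracted): ⌀6.9, A = 37.39281 cm², y = 3.75 cm, Ī = 111.267 cm⁴.
By symmetry the centroid is at mid-height, ȳ = 3.75 cm.
All pieces are centred on the centroidal x-axis, so I = ΣĪ (holes subtracted) = 44.04858 cm⁴.
Extreme fibre distance c = 3.75 cm; S = I/c = 11.74629 cm³.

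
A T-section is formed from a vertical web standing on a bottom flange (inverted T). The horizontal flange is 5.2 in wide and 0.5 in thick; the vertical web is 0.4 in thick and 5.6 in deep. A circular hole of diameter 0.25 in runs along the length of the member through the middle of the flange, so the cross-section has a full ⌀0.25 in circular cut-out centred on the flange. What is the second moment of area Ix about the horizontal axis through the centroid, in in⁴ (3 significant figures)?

Split into non-overlapping primitives; take the origin at the lower-left of the bounding box.
Flange: 5.2 × 0.5, A = 2.6 in², y = 0.25 in, Ī = 0.054167 in⁴.
Web: 0.4 × 5.6, A = 2.24 in², y = 3.3 in, Ī = 5.8539 in⁴.
Hole (subtracted): ⌀0.25, A = 0.049087 in², y = 0.25 in, Ī = 0.00019175 in⁴.
Centroid: ȳ = ΣA·y / ΣA = 1.676 in.
Transfer each piece to the horizontal axis through the centroid using Ī + A·d² with d = y − 1.676:
  flange: d = -1.426 in → contributes +5.3414 in⁴
  web: d = 1.624 in → contributes +11.761 in⁴
  hole: d = -1.426 in → contributes −0.10001 in⁴
Total I = 17.003 in⁴.

Ix ≈ 17.0 in⁴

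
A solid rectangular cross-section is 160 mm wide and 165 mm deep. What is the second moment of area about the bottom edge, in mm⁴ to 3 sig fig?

I_base ≈ 2.40 × 10⁸ mm⁴

The section: 160 × 165, A = 26 400 mm², y = 82.5 mm, Ī = 59 895 000 mm⁴.
Transfer it to the base of the section using Ī + A·d² with d = y − 0:
  the section: d = 82.5 mm → contributes +239 580 000 mm⁴
Total I = 239 580 000 mm⁴.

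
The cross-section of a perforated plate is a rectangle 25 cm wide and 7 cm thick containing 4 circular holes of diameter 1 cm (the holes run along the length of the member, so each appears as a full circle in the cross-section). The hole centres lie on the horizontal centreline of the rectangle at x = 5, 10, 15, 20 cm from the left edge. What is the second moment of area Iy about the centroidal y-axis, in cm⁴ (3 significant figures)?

Iy ≈ 9020 cm⁴

Split into non-overlapping primitives; take the origin at the lower-left of the bounding box.
Plate: 25 × 7, A = 175 cm², x = 12.5 cm, Ī = 9114.6 cm⁴.
Hole 1 (subtracted): ⌀1, A = 0.7854 cm², x = 5 cm, Ī = 0.049087 cm⁴.
Hole 2 (subtracted): ⌀1, A = 0.7854 cm², x = 10 cm, Ī = 0.049087 cm⁴.
Hole 3 (subtracted): ⌀1, A = 0.7854 cm², x = 15 cm, Ī = 0.049087 cm⁴.
Hole 4 (subtracted): ⌀1, A = 0.7854 cm², x = 20 cm, Ī = 0.049087 cm⁴.
By symmetry the centroid is at mid-width, x̄ = 12.5 cm.
Transfer each piece to the centroidal y-axis using Ī + A·d² with d = x − 12.5:
  plate: d = 0 cm → contributes +9114.6 cm⁴
  hole 1: d = -7.5 cm → contributes −44.228 cm⁴
  hole 2: d = -2.5 cm → contributes −4.9578 cm⁴
  hole 3: d = 2.5 cm → contributes −4.9578 cm⁴
  hole 4: d = 7.5 cm → contributes −44.228 cm⁴
Total I = 9016.2 cm⁴.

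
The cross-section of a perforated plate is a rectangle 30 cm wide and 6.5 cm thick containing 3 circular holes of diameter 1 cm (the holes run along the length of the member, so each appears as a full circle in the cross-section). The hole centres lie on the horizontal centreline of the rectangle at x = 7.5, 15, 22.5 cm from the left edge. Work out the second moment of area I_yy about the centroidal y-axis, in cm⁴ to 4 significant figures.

I_yy ≈ 1.454 × 10⁴ cm⁴

Treat the section as a set of non-overlapping primitives; coordinates are from the bounding-box lower-left.
Plate: 30 × 6.5, A = 195 cm², x = 15 cm, Ī = 14 625 cm⁴.
Hole 1 (subtracted): ⌀1, A = 0.785398 cm², x = 7.5 cm, Ī = 0.0490874 cm⁴.
Hole 2 (subtracted): ⌀1, A = 0.785398 cm², x = 15 cm, Ī = 0.0490874 cm⁴.
Hole 3 (subtracted): ⌀1, A = 0.785398 cm², x = 22.5 cm, Ī = 0.0490874 cm⁴.
By symmetry the centroid is at mid-width, x̄ = 15 cm.
Transfer each piece to the centroidal y-axis using Ī + A·d² with d = x − 15:
  plate: d = 0 cm → contributes +14 625 cm⁴
  hole 1: d = -7.5 cm → contributes −44.2277 cm⁴
  hole 2: d = 0 cm → contributes −0.0490874 cm⁴
  hole 3: d = 7.5 cm → contributes −44.2277 cm⁴
Total I = 14536.5 cm⁴.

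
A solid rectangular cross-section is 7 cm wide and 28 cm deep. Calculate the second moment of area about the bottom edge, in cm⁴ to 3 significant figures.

I_base ≈ 5.12 × 10⁴ cm⁴

The section: 7 × 28, A = 196 cm², y = 14 cm, Ī = 12 805 cm⁴.
Transfer it to the base of the section using Ī + A·d² with d = y − 0:
  the section: d = 14 cm → contributes +51 221 cm⁴
Total I = 51 221 cm⁴.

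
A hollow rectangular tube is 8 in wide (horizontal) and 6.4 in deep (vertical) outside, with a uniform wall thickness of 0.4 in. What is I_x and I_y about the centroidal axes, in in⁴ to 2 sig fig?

Break the section into simple shapes (no overlaps), measuring from the bottom-left corner of the bounding box.
Outer rectangle: 8 × 6.4, A = 51.2 in², y = 3.2 in, Ī = 174.8 in⁴.
Inner void (subtracted): 7.2 × 5.6, A = 40.32 in², y = 3.2 in, Ī = 105.4 in⁴.
By symmetry the centroid is at mid-height, ȳ = 3.2 in.
All pieces are centred on the centroidal x-axis, so I = ΣĪ (holes subtracted) = 69.39 in⁴.
Repeating about the centroidal y-axis gives I_y = 98.88 in⁴.

I_x ≈ 69 in⁴, I_y ≈ 99 in⁴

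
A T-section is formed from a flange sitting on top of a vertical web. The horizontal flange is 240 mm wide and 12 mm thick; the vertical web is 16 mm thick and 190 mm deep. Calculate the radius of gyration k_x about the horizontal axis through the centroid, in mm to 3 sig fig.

Split into non-overlapping primitives; take the origin at the lower-left of the bounding box.
Flange: 240 × 12, A = 2 880 mm², y = 196 mm, Ī = 34 560 mm⁴.
Web: 16 × 190, A = 3 040 mm², y = 95 mm, Ī = 9 145 333 mm⁴.
Centroid: ȳ = ΣA·y / ΣA = 144.14 mm.
Transfer each piece to the horizontal axis through the centroid using Ī + A·d² with d = y − 144.14:
  flange: d = 51.865 mm → contributes +7 781 657 mm⁴
  web: d = -49.135 mm → contributes +16 484 688 mm⁴
Total I = 24 266 345 mm⁴.
Radius of gyration: k = √(I/A) = √(24 266 345 / 5 920) = 64.024 mm.

k_x ≈ 64.0 mm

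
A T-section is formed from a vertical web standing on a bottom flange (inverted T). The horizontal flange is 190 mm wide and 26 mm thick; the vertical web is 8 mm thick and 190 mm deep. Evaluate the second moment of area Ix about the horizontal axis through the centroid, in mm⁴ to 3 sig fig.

Split into non-overlapping primitives; take the origin at the lower-left of the bounding box.
Flange: 190 × 26, A = 4 940 mm², y = 13 mm, Ī = 278 287 mm⁴.
Web: 8 × 190, A = 1 520 mm², y = 121 mm, Ī = 4 572 667 mm⁴.
Centroid: ȳ = ΣA·y / ΣA = 38.412 mm.
Transfer each piece to the horizontal axis through the centroid using Ī + A·d² with d = y − 38.412:
  flange: d = -25.412 mm → contributes +3 468 330 mm⁴
  web: d = 82.588 mm → contributes +14 940 308 mm⁴
Total I = 18 408 638 mm⁴.

Ix ≈ 1.84 × 10⁷ mm⁴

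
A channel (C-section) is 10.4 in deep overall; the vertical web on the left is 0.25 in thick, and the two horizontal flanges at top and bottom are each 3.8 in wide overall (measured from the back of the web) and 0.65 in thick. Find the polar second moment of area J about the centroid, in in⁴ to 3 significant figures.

Split into non-overlapping primitives; take the origin at the lower-left of the bounding box.
Web: 0.25 × 10.4, A = 2.6 in², y = 5.2 in, Ī = 23.435 in⁴.
Top flange (beyond web): 3.55 × 0.65, A = 2.3075 in², y = 10.075 in, Ī = 0.081243 in⁴.
Bottom flange (beyond web): 3.55 × 0.65, A = 2.3075 in², y = 0.325 in, Ī = 0.081243 in⁴.
By symmetry the centroid is at mid-height, ȳ = 5.2 in.
Transfer each piece to the centroidal x-axis using Ī + A·d² with d = y − 5.2:
  web: d = 0 in → contributes +23.435 in⁴
  top flange (beyond web): d = 4.875 in → contributes +54.92 in⁴
  bottom flange (beyond web): d = -4.875 in → contributes +54.92 in⁴
Total I = 133.28 in⁴.
For the y-axis: x̄ = 1.3403 in.
Repeating about the centroidal y-axis gives I_y = 10.864 in⁴.
Polar second moment: J = I_x + I_y = 144.14 in⁴.

J ≈ 144 in⁴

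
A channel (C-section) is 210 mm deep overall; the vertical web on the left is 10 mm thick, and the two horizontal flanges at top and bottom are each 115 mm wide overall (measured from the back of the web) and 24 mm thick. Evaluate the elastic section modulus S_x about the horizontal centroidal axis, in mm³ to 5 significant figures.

S_x ≈ 4.9096 × 10⁵ mm³

Decompose the section into non-overlapping parts with the origin at the bottom-left of its bounding rectangle.
Web: 10 × 210, A = 2 100 mm², y = 105 mm, Ī = 7 717 500 mm⁴.
Top flange (beyond web): 105 × 24, A = 2 520 mm², y = 198 mm, Ī = 120 960 mm⁴.
Bottom flange (beyond web): 105 × 24, A = 2 520 mm², y = 12 mm, Ī = 120 960 mm⁴.
By symmetry the centroid is at mid-height, ȳ = 105 mm.
Transfer each piece to the horizontal centroidal axis using Ī + A·d² with d = y − 105:
  web: d = 0 mm → contributes +7 717 500 mm⁴
  top flange (beyond web): d = 93 mm → contributes +21 916 440 mm⁴
  bottom flange (beyond web): d = -93 mm → contributes +21 916 440 mm⁴
Total I = 51 550 380 mm⁴.
Extreme fibre distance c = 105 mm; S = I/c = 490 956 mm³.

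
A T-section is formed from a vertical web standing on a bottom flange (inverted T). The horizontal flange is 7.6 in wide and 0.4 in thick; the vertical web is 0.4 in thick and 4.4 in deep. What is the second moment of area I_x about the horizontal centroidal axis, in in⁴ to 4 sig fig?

Treat the section as a set of non-overlapping primitives; coordinates are from the bounding-box lower-left.
Flange: 7.6 × 0.4, A = 3.04 in², y = 0.2 in, Ī = 0.0405333 in⁴.
Web: 0.4 × 4.4, A = 1.76 in², y = 2.6 in, Ī = 2.83947 in⁴.
Centroid: ȳ = ΣA·y / ΣA = 1.08 in.
Transfer each piece to the horizontal centroidal axis using Ī + A·d² with d = y − 1.08:
  flange: d = -0.88 in → contributes +2.39471 in⁴
  web: d = 1.52 in → contributes +6.90577 in⁴
Total I = 9.30048 in⁴.

I_x ≈ 9.300 in⁴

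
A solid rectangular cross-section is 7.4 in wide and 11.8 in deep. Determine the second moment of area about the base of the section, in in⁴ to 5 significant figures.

I_base ≈ 4052.8 in⁴

The section: 7.4 × 11.8, A = 87.32 in², y = 5.9 in, Ī = 1013.203 in⁴.
Transfer it to a horizontal axis along the bottom face using Ī + A·d² with d = y − 0:
  the section: d = 5.9 in → contributes +4052.812 in⁴
Total I = 4052.812 in⁴.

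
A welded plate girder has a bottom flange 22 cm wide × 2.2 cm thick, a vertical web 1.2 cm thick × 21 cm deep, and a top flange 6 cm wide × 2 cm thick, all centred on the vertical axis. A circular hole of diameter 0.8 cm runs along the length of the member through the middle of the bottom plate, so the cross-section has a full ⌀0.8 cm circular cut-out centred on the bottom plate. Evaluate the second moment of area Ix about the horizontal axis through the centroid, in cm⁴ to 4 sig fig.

Treat the section as a set of non-overlapping primitives; coordinates are from the bounding-box lower-left.
Bottom plate: 22 × 2.2, A = 48.4 cm², y = 1.1 cm, Ī = 19.5213 cm⁴.
Web plate: 1.2 × 21, A = 25.2 cm², y = 12.7 cm, Ī = 926.1 cm⁴.
Top plate: 6 × 2, A = 12 cm², y = 24.2 cm, Ī = 4 cm⁴.
Hole (subtracted): ⌀0.8, A = 0.502655 cm², y = 1.1 cm, Ī = 0.0201062 cm⁴.
Centroid: ȳ = ΣA·y / ΣA = 7.79257 cm.
Transfer each piece to the horizontal axis through the centroid using Ī + A·d² with d = y − 7.79257:
  bottom plate: d = -6.69257 cm → contributes +2187.38 cm⁴
  web plate: d = 4.90743 cm → contributes +1532.99 cm⁴
  top plate: d = 16.4074 cm → contributes +3234.44 cm⁴
  hole: d = -6.69257 cm → contributes −22.5343 cm⁴
Total I = 6932.28 cm⁴.

Ix ≈ 6932 cm⁴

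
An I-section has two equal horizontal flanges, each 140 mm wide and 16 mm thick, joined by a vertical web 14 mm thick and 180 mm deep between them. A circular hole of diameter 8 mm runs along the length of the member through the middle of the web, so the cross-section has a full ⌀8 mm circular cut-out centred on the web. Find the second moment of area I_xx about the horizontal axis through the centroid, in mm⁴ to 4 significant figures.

I_xx ≈ 4.993 × 10⁷ mm⁴

Split into non-overlapping primitives; take the origin at the lower-left of the bounding box.
Bottom flange: 140 × 16, A = 2 240 mm², y = 8 mm, Ī = 47786.7 mm⁴.
Web: 14 × 180, A = 2 520 mm², y = 106 mm, Ī = 6 804 000 mm⁴.
Top flange: 140 × 16, A = 2 240 mm², y = 204 mm, Ī = 47786.7 mm⁴.
Hole (subtracted): ⌀8, A = 50.2655 mm², y = 106 mm, Ī = 201.062 mm⁴.
By symmetry the centroid is at mid-height, ȳ = 106 mm.
Transfer each piece to the horizontal axis through the centroid using Ī + A·d² with d = y − 106:
  bottom flange: d = -98 mm → contributes +21 560 747 mm⁴
  web: d = 0 mm → contributes +6 804 000 mm⁴
  top flange: d = 98 mm → contributes +21 560 747 mm⁴
  hole: d = 0 mm → contributes −201.062 mm⁴
Total I = 49 925 292 mm⁴.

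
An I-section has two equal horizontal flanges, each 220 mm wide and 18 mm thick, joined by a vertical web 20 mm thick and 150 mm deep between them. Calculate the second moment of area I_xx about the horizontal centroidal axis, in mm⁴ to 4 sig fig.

I_xx ≈ 6.172 × 10⁷ mm⁴

Decompose the section into non-overlapping parts with the origin at the bottom-left of its bounding rectangle.
Bottom flange: 220 × 18, A = 3 960 mm², y = 9 mm, Ī = 106 920 mm⁴.
Web: 20 × 150, A = 3 000 mm², y = 93 mm, Ī = 5 625 000 mm⁴.
Top flange: 220 × 18, A = 3 960 mm², y = 177 mm, Ī = 106 920 mm⁴.
By symmetry the centroid is at mid-height, ȳ = 93 mm.
Transfer each piece to the horizontal centroidal axis using Ī + A·d² with d = y − 93:
  bottom flange: d = -84 mm → contributes +28 048 680 mm⁴
  web: d = 0 mm → contributes +5 625 000 mm⁴
  top flange: d = 84 mm → contributes +28 048 680 mm⁴
Total I = 61 722 360 mm⁴.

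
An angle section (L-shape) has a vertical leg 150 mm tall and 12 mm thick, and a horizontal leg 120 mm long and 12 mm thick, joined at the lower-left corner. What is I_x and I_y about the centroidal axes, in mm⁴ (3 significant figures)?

I_x ≈ 6.98 × 10⁶ mm⁴, I_y ≈ 3.99 × 10⁶ mm⁴

Treat the section as a set of non-overlapping primitives; coordinates are from the bounding-box lower-left.
Vertical leg: 12 × 150, A = 1 800 mm², y = 75 mm, Ī = 3 375 000 mm⁴.
Horizontal leg (remainder): 108 × 12, A = 1 296 mm², y = 6 mm, Ī = 15 552 mm⁴.
Centroid: ȳ = ΣA·y / ΣA = 46.116 mm.
Transfer each piece to the centroidal x-axis using Ī + A·d² with d = y − 46.116:
  vertical leg: d = 28.884 mm → contributes +4 876 685 mm⁴
  horizontal leg (remainder): d = -40.116 mm → contributes +2 101 225 mm⁴
Total I = 6 977 910 mm⁴.
For the y-axis: x̄ = 31.116 mm.
Repeating about the centroidal y-axis gives I_y = 3 993 870 mm⁴.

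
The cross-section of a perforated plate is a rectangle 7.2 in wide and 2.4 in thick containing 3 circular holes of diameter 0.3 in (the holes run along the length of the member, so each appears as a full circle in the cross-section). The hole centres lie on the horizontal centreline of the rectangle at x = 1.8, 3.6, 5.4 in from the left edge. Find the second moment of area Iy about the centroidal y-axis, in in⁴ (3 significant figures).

Iy ≈ 74.2 in⁴

Break the section into simple shapes (no overlaps), measuring from the bottom-left corner of the bounding box.
Plate: 7.2 × 2.4, A = 17.28 in², x = 3.6 in, Ī = 74.65 in⁴.
Hole 1 (subtracted): ⌀0.3, A = 0.070686 in², x = 1.8 in, Ī = 0.00039761 in⁴.
Hole 2 (subtracted): ⌀0.3, A = 0.070686 in², x = 3.6 in, Ī = 0.00039761 in⁴.
Hole 3 (subtracted): ⌀0.3, A = 0.070686 in², x = 5.4 in, Ī = 0.00039761 in⁴.
By symmetry the centroid is at mid-width, x̄ = 3.6 in.
Transfer each piece to the centroidal y-axis using Ī + A·d² with d = x − 3.6:
  plate: d = 0 in → contributes +74.65 in⁴
  hole 1: d = -1.8 in → contributes −0.22942 in⁴
  hole 2: d = 0 in → contributes −0.00039761 in⁴
  hole 3: d = 1.8 in → contributes −0.22942 in⁴
Total I = 74.19 in⁴.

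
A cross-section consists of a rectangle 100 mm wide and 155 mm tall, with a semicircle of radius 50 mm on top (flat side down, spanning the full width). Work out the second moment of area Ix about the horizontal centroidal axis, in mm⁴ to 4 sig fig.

Ix ≈ 6.225 × 10⁷ mm⁴

Decompose the section into non-overlapping parts with the origin at the bottom-left of its bounding rectangle.
Rectangular body: 100 × 155, A = 15 500 mm², y = 77.5 mm, Ī = 31 032 292 mm⁴.
Semicircular cap: semicircle r = 50, A = 3926.99 mm², y = 176.221 mm, Ī = 685 981 mm⁴.
Centroid: ȳ = ΣA·y / ΣA = 97.4555 mm.
Transfer each piece to the horizontal centroidal axis using Ī + A·d² with d = y − 97.4555:
  rectangular body: d = -19.9555 mm → contributes +37 204 726 mm⁴
  semicircular cap: d = 78.7652 mm → contributes +25 048 843 mm⁴
Total I = 62 253 569 mm⁴.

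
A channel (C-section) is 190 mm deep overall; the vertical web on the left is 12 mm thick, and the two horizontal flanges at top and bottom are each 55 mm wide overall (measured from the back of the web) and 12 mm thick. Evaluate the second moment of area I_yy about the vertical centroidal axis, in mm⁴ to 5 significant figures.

I_yy ≈ 7.2364 × 10⁵ mm⁴

Split into non-overlapping primitives; take the origin at the lower-left of the bounding box.
Web: 12 × 190, A = 2 280 mm², x = 6 mm, Ī = 27 360 mm⁴.
Top flange (beyond web): 43 × 12, A = 516 mm², x = 33.5 mm, Ī = 79 507 mm⁴.
Bottom flange (beyond web): 43 × 12, A = 516 mm², x = 33.5 mm, Ī = 79 507 mm⁴.
Centroid: x̄ = ΣA·x / ΣA = 14.56884 mm.
Transfer each piece to the vertical centroidal axis using Ī + A·d² with d = x − 14.56884:
  web: d = -8.568841 mm → contributes +194769.1 mm⁴
  top flange (beyond web): d = 18.93116 mm → contributes +264435.6 mm⁴
  bottom flange (beyond web): d = 18.93116 mm → contributes +264435.6 mm⁴
Total I = 723640.3 mm⁴.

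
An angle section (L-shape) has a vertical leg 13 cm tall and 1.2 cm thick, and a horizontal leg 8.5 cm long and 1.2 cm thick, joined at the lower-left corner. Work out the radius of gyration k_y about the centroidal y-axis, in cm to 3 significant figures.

Decompose the section into non-overlapping parts with the origin at the bottom-left of its bounding rectangle.
Vertical leg: 1.2 × 13, A = 15.6 cm², x = 0.6 cm, Ī = 1.872 cm⁴.
Horizontal leg (remainder): 7.3 × 1.2, A = 8.76 cm², x = 4.85 cm, Ī = 38.902 cm⁴.
Centroid: x̄ = ΣA·x / ΣA = 2.1283 cm.
Transfer each piece to the centroidal y-axis using Ī + A·d² with d = x − 2.1283:
  vertical leg: d = -1.5283 cm → contributes +38.31 cm⁴
  horizontal leg (remainder): d = 2.7217 cm → contributes +103.79 cm⁴
Total I = 142.1 cm⁴.
Radius of gyration: k = √(I/A) = √(142.1 / 24.36) = 2.4152 cm.

k_y ≈ 2.42 cm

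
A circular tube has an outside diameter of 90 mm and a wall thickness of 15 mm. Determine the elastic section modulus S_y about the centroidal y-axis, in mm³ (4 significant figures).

S_y ≈ 5.743 × 10⁴ mm³

Split into non-overlapping primitives; take the origin at the lower-left of the bounding box.
Outer circle: ⌀90, A = 6361.73 mm², x = 45 mm, Ī = 3 220 623 mm⁴.
Bore (subtracted): ⌀60, A = 2827.43 mm², x = 45 mm, Ī = 636 173 mm⁴.
By symmetry the centroid is at mid-width, x̄ = 45 mm.
All pieces are centred on the centroidal y-axis, so I = ΣĪ (holes subtracted) = 2 584 451 mm⁴.
Extreme fibre distance c = 45 mm; S = I/c = 57432.2 mm³.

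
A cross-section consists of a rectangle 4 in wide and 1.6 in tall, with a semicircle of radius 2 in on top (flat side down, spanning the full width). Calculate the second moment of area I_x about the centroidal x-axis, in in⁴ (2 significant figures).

Treat the section as a set of non-overlapping primitives; coordinates are from the bounding-box lower-left.
Rectangular body: 4 × 1.6, A = 6.4 in², y = 0.8 in, Ī = 1.365 in⁴.
Semicircular cap: semicircle r = 2, A = 6.283 in², y = 2.449 in, Ī = 1.756 in⁴.
Centroid: ȳ = ΣA·y / ΣA = 1.617 in.
Transfer each piece to the centroidal x-axis using Ī + A·d² with d = y − 1.617:
  rectangular body: d = -0.8168 in → contributes +5.635 in⁴
  semicircular cap: d = 0.832 in → contributes +6.106 in⁴
Total I = 11.74 in⁴.

I_x ≈ 12 in⁴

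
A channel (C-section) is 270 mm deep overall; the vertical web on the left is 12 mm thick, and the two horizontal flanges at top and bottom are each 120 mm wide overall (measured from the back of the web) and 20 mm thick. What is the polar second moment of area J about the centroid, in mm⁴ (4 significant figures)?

Decompose the section into non-overlapping parts with the origin at the bottom-left of its bounding rectangle.
Web: 12 × 270, A = 3 240 mm², y = 135 mm, Ī = 19 683 000 mm⁴.
Top flange (beyond web): 108 × 20, A = 2 160 mm², y = 260 mm, Ī = 72 000 mm⁴.
Bottom flange (beyond web): 108 × 20, A = 2 160 mm², y = 10 mm, Ī = 72 000 mm⁴.
By symmetry the centroid is at mid-height, ȳ = 135 mm.
Transfer each piece to the centroidal x-axis using Ī + A·d² with d = y − 135:
  web: d = 0 mm → contributes +19 683 000 mm⁴
  top flange (beyond web): d = 125 mm → contributes +33 822 000 mm⁴
  bottom flange (beyond web): d = -125 mm → contributes +33 822 000 mm⁴
Total I = 87 327 000 mm⁴.
For the y-axis: x̄ = 40.2857 mm.
Repeating about the centroidal y-axis gives I_y = 10 903 063 mm⁴.
Polar second moment: J = I_x + I_y = 98 230 063 mm⁴.

J ≈ 9.823 × 10⁷ mm⁴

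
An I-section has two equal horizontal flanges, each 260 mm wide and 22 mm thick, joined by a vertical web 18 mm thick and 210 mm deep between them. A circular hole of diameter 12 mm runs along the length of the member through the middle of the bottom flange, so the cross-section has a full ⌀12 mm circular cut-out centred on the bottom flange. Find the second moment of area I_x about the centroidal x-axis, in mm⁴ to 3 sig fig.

Break the section into simple shapes (no overlaps), measuring from the bottom-left corner of the bounding box.
Bottom flange: 260 × 22, A = 5 720 mm², y = 11 mm, Ī = 230 707 mm⁴.
Web: 18 × 210, A = 3 780 mm², y = 127 mm, Ī = 13 891 500 mm⁴.
Top flange: 260 × 22, A = 5 720 mm², y = 243 mm, Ī = 230 707 mm⁴.
Hole (subtracted): ⌀12, A = 113.1 mm², y = 11 mm, Ī = 1017.9 mm⁴.
Centroid: ȳ = ΣA·y / ΣA = 127.87 mm.
Transfer each piece to the centroidal x-axis using Ī + A·d² with d = y − 127.87:
  bottom flange: d = -116.87 mm → contributes +78 355 782 mm⁴
  web: d = -0.86843 mm → contributes +13 894 351 mm⁴
  top flange: d = 115.13 mm → contributes +76 050 899 mm⁴
  hole: d = -116.87 mm → contributes −1 545 727 mm⁴
Total I = 166 755 305 mm⁴.

I_x ≈ 1.67 × 10⁸ mm⁴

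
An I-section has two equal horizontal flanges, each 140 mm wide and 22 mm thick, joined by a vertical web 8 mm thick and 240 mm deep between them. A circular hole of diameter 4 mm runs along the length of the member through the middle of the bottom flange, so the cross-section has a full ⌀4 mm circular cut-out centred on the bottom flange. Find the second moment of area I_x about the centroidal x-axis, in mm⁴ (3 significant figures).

Treat the section as a set of non-overlapping primitives; coordinates are from the bounding-box lower-left.
Bottom flange: 140 × 22, A = 3 080 mm², y = 11 mm, Ī = 124 227 mm⁴.
Web: 8 × 240, A = 1 920 mm², y = 142 mm, Ī = 9 216 000 mm⁴.
Top flange: 140 × 22, A = 3 080 mm², y = 273 mm, Ī = 124 227 mm⁴.
Hole (subtracted): ⌀4, A = 12.566 mm², y = 11 mm, Ī = 12.566 mm⁴.
Centroid: ȳ = ΣA·y / ΣA = 142.2 mm.
Transfer each piece to the centroidal x-axis using Ī + A·d² with d = y − 142.2:
  bottom flange: d = -131.2 mm → contributes +53 144 899 mm⁴
  web: d = -0.20405 mm → contributes +9 216 080 mm⁴
  top flange: d = 130.8 mm → contributes +52 815 571 mm⁴
  hole: d = -131.2 mm → contributes −216 336 mm⁴
Total I = 114 960 213 mm⁴.

I_x ≈ 1.15 × 10⁸ mm⁴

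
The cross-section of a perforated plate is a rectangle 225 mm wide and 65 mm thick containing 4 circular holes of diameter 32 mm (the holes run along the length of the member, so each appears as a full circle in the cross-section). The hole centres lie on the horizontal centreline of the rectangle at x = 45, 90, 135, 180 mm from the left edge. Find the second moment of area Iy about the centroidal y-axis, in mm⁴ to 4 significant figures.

Treat the section as a set of non-overlapping primitives; coordinates are from the bounding-box lower-left.
Plate: 225 × 65, A = 14 625 mm², x = 112.5 mm, Ī = 61 699 219 mm⁴.
Hole 1 (subtracted): ⌀32, A = 804.248 mm², x = 45 mm, Ī = 51471.9 mm⁴.
Hole 2 (subtracted): ⌀32, A = 804.248 mm², x = 90 mm, Ī = 51471.9 mm⁴.
Hole 3 (subtracted): ⌀32, A = 804.248 mm², x = 135 mm, Ī = 51471.9 mm⁴.
Hole 4 (subtracted): ⌀32, A = 804.248 mm², x = 180 mm, Ī = 51471.9 mm⁴.
By symmetry the centroid is at mid-width, x̄ = 112.5 mm.
Transfer each piece to the centroidal y-axis using Ī + A·d² with d = x − 112.5:
  plate: d = 0 mm → contributes +61 699 219 mm⁴
  hole 1: d = -67.5 mm → contributes −3 715 826 mm⁴
  hole 2: d = -22.5 mm → contributes −458 622 mm⁴
  hole 3: d = 22.5 mm → contributes −458 622 mm⁴
  hole 4: d = 67.5 mm → contributes −3 715 826 mm⁴
Total I = 53 350 323 mm⁴.

Iy ≈ 5.335 × 10⁷ mm⁴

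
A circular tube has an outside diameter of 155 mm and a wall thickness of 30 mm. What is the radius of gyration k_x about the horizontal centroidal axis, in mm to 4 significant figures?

Break the section into simple shapes (no overlaps), measuring from the bottom-left corner of the bounding box.
Outer circle: ⌀155, A = 18869.2 mm², y = 77.5 mm, Ī = 28 333 269 mm⁴.
Bore (subtracted): ⌀95, A = 7088.22 mm², y = 77.5 mm, Ī = 3 998 198 mm⁴.
By symmetry the centroid is at mid-height, ȳ = 77.5 mm.
All pieces are centred on the horizontal centroidal axis, so I = ΣĪ (holes subtracted) = 24 335 071 mm⁴.
Radius of gyration: k = √(I/A) = √(24 335 071 / 11 781) = 45.4491 mm.

k_x ≈ 45.45 mm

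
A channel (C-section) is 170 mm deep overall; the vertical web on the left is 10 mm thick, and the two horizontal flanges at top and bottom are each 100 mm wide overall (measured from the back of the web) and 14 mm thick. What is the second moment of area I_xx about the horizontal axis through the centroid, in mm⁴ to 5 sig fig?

Split into non-overlapping primitives; take the origin at the lower-left of the bounding box.
Web: 10 × 170, A = 1 700 mm², y = 85 mm, Ī = 4 094 167 mm⁴.
Top flange (beyond web): 90 × 14, A = 1 260 mm², y = 163 mm, Ī = 20 580 mm⁴.
Bottom flange (beyond web): 90 × 14, A = 1 260 mm², y = 7 mm, Ī = 20 580 mm⁴.
By symmetry the centroid is at mid-height, ȳ = 85 mm.
Transfer each piece to the horizontal axis through the centroid using Ī + A·d² with d = y − 85:
  web: d = 0 mm → contributes +4 094 167 mm⁴
  top flange (beyond web): d = 78 mm → contributes +7 686 420 mm⁴
  bottom flange (beyond web): d = -78 mm → contributes +7 686 420 mm⁴
Total I = 19 467 007 mm⁴.

I_xx ≈ 1.9467 × 10⁷ mm⁴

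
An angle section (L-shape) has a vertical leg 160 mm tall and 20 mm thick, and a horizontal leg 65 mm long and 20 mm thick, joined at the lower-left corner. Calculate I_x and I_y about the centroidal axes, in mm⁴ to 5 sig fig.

Decompose the section into non-overlapping parts with the origin at the bottom-left of its bounding rectangle.
Vertical leg: 20 × 160, A = 3 200 mm², y = 80 mm, Ī = 6 826 667 mm⁴.
Horizontal leg (remainder): 45 × 20, A = 900 mm², y = 10 mm, Ī = 30 000 mm⁴.
Centroid: ȳ = ΣA·y / ΣA = 64.63415 mm.
Transfer each piece to the centroidal x-axis using Ī + A·d² with d = y − 64.63415:
  vertical leg: d = 15.36585 mm → contributes +7 582 217 mm⁴
  horizontal leg (remainder): d = -54.63415 mm → contributes +2 716 401 mm⁴
Total I = 10 298 618 mm⁴.
For the y-axis: x̄ = 17.13415 mm.
Repeating about the centroidal y-axis gives I_y = 1 000 493 mm⁴.

I_x ≈ 1.0299 × 10⁷ mm⁴, I_y ≈ 1.0005 × 10⁶ mm⁴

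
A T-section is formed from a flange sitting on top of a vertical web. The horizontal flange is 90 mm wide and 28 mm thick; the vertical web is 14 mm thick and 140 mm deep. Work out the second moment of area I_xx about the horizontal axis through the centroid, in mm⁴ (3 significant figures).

I_xx ≈ 1.11 × 10⁷ mm⁴

Treat the section as a set of non-overlapping primitives; coordinates are from the bounding-box lower-left.
Flange: 90 × 28, A = 2 520 mm², y = 154 mm, Ī = 164 640 mm⁴.
Web: 14 × 140, A = 1 960 mm², y = 70 mm, Ī = 3 201 333 mm⁴.
Centroid: ȳ = ΣA·y / ΣA = 117.25 mm.
Transfer each piece to the horizontal axis through the centroid using Ī + A·d² with d = y − 117.25:
  flange: d = 36.75 mm → contributes +3 568 058 mm⁴
  web: d = -47.25 mm → contributes +7 577 156 mm⁴
Total I = 11 145 213 mm⁴.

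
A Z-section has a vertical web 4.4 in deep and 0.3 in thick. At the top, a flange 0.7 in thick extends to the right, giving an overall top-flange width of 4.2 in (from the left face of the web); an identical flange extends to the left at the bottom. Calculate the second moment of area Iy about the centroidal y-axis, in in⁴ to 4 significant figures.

Treat the section as a set of non-overlapping primitives; coordinates are from the bounding-box lower-left.
Web: 0.3 × 4.4, A = 1.32 in², x = 4.05 in, Ī = 0.0099 in⁴.
Top flange (beyond web): 3.9 × 0.7, A = 2.73 in², x = 6.15 in, Ī = 3.46028 in⁴.
Bottom flange (beyond web): 3.9 × 0.7, A = 2.73 in², x = 1.95 in, Ī = 3.46028 in⁴.
Centroid: x̄ = ΣA·x / ΣA = 4.05 in.
Transfer each piece to the centroidal y-axis using Ī + A·d² with d = x − 4.05:
  web: d = 0 in → contributes +0.0099 in⁴
  top flange (beyond web): d = 2.1 in → contributes +15.4996 in⁴
  bottom flange (beyond web): d = -2.1 in → contributes +15.4996 in⁴
Total I = 31.0091 in⁴.

Iy ≈ 31.01 in⁴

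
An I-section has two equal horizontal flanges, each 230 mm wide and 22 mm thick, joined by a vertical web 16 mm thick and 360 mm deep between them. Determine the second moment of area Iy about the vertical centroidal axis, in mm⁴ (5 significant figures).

Iy ≈ 4.4735 × 10⁷ mm⁴

Break the section into simple shapes (no overlaps), measuring from the bottom-left corner of the bounding box.
Bottom flange: 230 × 22, A = 5 060 mm², x = 115 mm, Ī = 22 306 167 mm⁴.
Web: 16 × 360, A = 5 760 mm², x = 115 mm, Ī = 122 880 mm⁴.
Top flange: 230 × 22, A = 5 060 mm², x = 115 mm, Ī = 22 306 167 mm⁴.
By symmetry the centroid is at mid-width, x̄ = 115 mm.
All pieces are centred on the vertical centroidal axis, so I = ΣĪ = 44 735 213 mm⁴.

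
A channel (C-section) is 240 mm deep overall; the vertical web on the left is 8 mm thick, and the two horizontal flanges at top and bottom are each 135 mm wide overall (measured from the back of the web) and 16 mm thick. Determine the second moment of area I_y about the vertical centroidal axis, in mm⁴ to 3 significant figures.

I_y ≈ 1.14 × 10⁷ mm⁴

Decompose the section into non-overlapping parts with the origin at the bottom-left of its bounding rectangle.
Web: 8 × 240, A = 1 920 mm², x = 4 mm, Ī = 10 240 mm⁴.
Top flange (beyond web): 127 × 16, A = 2 032 mm², x = 71.5 mm, Ī = 2 731 177 mm⁴.
Bottom flange (beyond web): 127 × 16, A = 2 032 mm², x = 71.5 mm, Ī = 2 731 177 mm⁴.
Centroid: x̄ = ΣA·x / ΣA = 49.842 mm.
Transfer each piece to the vertical centroidal axis using Ī + A·d² with d = x − 49.842:
  web: d = -45.842 mm → contributes +4 045 142 mm⁴
  top flange (beyond web): d = 21.658 mm → contributes +3 684 304 mm⁴
  bottom flange (beyond web): d = 21.658 mm → contributes +3 684 304 mm⁴
Total I = 11 413 750 mm⁴.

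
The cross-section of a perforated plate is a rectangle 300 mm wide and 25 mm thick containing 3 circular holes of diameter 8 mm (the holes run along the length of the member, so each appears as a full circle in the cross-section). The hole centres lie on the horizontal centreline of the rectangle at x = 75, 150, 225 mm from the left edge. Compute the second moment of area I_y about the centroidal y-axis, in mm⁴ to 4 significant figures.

I_y ≈ 5.568 × 10⁷ mm⁴

Split into non-overlapping primitives; take the origin at the lower-left of the bounding box.
Plate: 300 × 25, A = 7 500 mm², x = 150 mm, Ī = 56 250 000 mm⁴.
Hole 1 (subtracted): ⌀8, A = 50.2655 mm², x = 75 mm, Ī = 201.062 mm⁴.
Hole 2 (subtracted): ⌀8, A = 50.2655 mm², x = 150 mm, Ī = 201.062 mm⁴.
Hole 3 (subtracted): ⌀8, A = 50.2655 mm², x = 225 mm, Ī = 201.062 mm⁴.
By symmetry the centroid is at mid-width, x̄ = 150 mm.
Transfer each piece to the centroidal y-axis using Ī + A·d² with d = x − 150:
  plate: d = 0 mm → contributes +56 250 000 mm⁴
  hole 1: d = -75 mm → contributes −282 944 mm⁴
  hole 2: d = 0 mm → contributes −201.062 mm⁴
  hole 3: d = 75 mm → contributes −282 944 mm⁴
Total I = 55 683 910 mm⁴.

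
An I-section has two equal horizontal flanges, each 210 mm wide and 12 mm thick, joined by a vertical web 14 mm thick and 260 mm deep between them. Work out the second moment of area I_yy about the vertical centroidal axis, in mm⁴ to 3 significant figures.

Decompose the section into non-overlapping parts with the origin at the bottom-left of its bounding rectangle.
Bottom flange: 210 × 12, A = 2 520 mm², x = 105 mm, Ī = 9 261 000 mm⁴.
Web: 14 × 260, A = 3 640 mm², x = 105 mm, Ī = 59 453 mm⁴.
Top flange: 210 × 12, A = 2 520 mm², x = 105 mm, Ī = 9 261 000 mm⁴.
By symmetry the centroid is at mid-width, x̄ = 105 mm.
All pieces are centred on the vertical centroidal axis, so I = ΣĪ = 18 581 453 mm⁴.

I_yy ≈ 1.86 × 10⁷ mm⁴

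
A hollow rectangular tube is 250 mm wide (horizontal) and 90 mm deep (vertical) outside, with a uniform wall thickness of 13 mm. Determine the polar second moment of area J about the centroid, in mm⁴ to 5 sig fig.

J ≈ 6.7538 × 10⁷ mm⁴

Treat the section as a set of non-overlapping primitives; coordinates are from the bounding-box lower-left.
Outer rectangle: 250 × 90, A = 22 500 mm², y = 45 mm, Ī = 15 187 500 mm⁴.
Inner void (subtracted): 224 × 64, A = 14 336 mm², y = 45 mm, Ī = 4 893 355 mm⁴.
By symmetry the centroid is at mid-height, ȳ = 45 mm.
All pieces are centred on the centroidal x-axis, so I = ΣĪ (holes subtracted) = 10 294 145 mm⁴.
Repeating about the centroidal y-axis gives I_y = 57 243 905 mm⁴.
Polar second moment: J = I_x + I_y = 67 538 051 mm⁴.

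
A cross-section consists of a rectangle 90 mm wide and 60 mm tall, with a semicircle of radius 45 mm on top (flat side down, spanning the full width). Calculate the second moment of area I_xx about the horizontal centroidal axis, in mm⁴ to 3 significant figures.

Break the section into simple shapes (no overlaps), measuring from the bottom-left corner of the bounding box.
Rectangular body: 90 × 60, A = 5 400 mm², y = 30 mm, Ī = 1 620 000 mm⁴.
Semicircular cap: semicircle r = 45, A = 3180.9 mm², y = 79.099 mm, Ī = 450 072 mm⁴.
Centroid: ȳ = ΣA·y / ΣA = 48.2 mm.
Transfer each piece to the horizontal centroidal axis using Ī + A·d² with d = y − 48.2:
  rectangular body: d = -18.2 mm → contributes +3 408 792 mm⁴
  semicircular cap: d = 30.898 mm → contributes +3 486 819 mm⁴
Total I = 6 895 611 mm⁴.

I_xx ≈ 6.90 × 10⁶ mm⁴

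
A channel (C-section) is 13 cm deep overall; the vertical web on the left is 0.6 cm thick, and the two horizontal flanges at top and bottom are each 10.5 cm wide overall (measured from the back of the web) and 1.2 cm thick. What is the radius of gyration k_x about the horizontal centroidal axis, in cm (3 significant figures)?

k_x ≈ 5.46 cm

Break the section into simple shapes (no overlaps), measuring from the bottom-left corner of the bounding box.
Web: 0.6 × 13, A = 7.8 cm², y = 6.5 cm, Ī = 109.85 cm⁴.
Top flange (beyond web): 9.9 × 1.2, A = 11.88 cm², y = 12.4 cm, Ī = 1.4256 cm⁴.
Bottom flange (beyond web): 9.9 × 1.2, A = 11.88 cm², y = 0.6 cm, Ī = 1.4256 cm⁴.
By symmetry the centroid is at mid-height, ȳ = 6.5 cm.
Transfer each piece to the horizontal centroidal axis using Ī + A·d² with d = y − 6.5:
  web: d = 0 cm → contributes +109.85 cm⁴
  top flange (beyond web): d = 5.9 cm → contributes +414.97 cm⁴
  bottom flange (beyond web): d = -5.9 cm → contributes +414.97 cm⁴
Total I = 939.79 cm⁴.
Radius of gyration: k = √(I/A) = √(939.79 / 31.56) = 5.4569 cm.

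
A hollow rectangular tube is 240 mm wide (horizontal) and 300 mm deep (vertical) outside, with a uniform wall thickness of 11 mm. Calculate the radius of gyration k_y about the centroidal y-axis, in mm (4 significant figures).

k_y ≈ 96.26 mm

Treat the section as a set of non-overlapping primitives; coordinates are from the bounding-box lower-left.
Outer rectangle: 240 × 300, A = 72 000 mm², x = 120 mm, Ī = 345 600 000 mm⁴.
Inner void (subtracted): 218 × 278, A = 60 604 mm², x = 120 mm, Ī = 240 012 041 mm⁴.
By symmetry the centroid is at mid-width, x̄ = 120 mm.
All pieces are centred on the centroidal y-axis, so I = ΣĪ (holes subtracted) = 105 587 959 mm⁴.
Radius of gyration: k = √(I/A) = √(105 587 959 / 11 396) = 96.2567 mm.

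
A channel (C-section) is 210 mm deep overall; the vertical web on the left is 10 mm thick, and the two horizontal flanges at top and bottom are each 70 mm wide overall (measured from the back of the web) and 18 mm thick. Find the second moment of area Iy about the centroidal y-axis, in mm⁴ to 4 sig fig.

Decompose the section into non-overlapping parts with the origin at the bottom-left of its bounding rectangle.
Web: 10 × 210, A = 2 100 mm², x = 5 mm, Ī = 17 500 mm⁴.
Top flange (beyond web): 60 × 18, A = 1 080 mm², x = 40 mm, Ī = 324 000 mm⁴.
Bottom flange (beyond web): 60 × 18, A = 1 080 mm², x = 40 mm, Ī = 324 000 mm⁴.
Centroid: x̄ = ΣA·x / ΣA = 22.7465 mm.
Transfer each piece to the centroidal y-axis using Ī + A·d² with d = x − 22.7465:
  web: d = -17.7465 mm → contributes +678 869 mm⁴
  top flange (beyond web): d = 17.2535 mm → contributes +645 499 mm⁴
  bottom flange (beyond web): d = 17.2535 mm → contributes +645 499 mm⁴
Total I = 1 969 866 mm⁴.

Iy ≈ 1.970 × 10⁶ mm⁴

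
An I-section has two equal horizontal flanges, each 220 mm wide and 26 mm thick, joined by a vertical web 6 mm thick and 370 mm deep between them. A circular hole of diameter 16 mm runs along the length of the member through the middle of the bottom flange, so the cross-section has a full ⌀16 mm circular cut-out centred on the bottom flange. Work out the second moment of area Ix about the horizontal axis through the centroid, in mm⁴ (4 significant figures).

Treat the section as a set of non-overlapping primitives; coordinates are from the bounding-box lower-left.
Bottom flange: 220 × 26, A = 5 720 mm², y = 13 mm, Ī = 322 227 mm⁴.
Web: 6 × 370, A = 2 220 mm², y = 211 mm, Ī = 25 326 500 mm⁴.
Top flange: 220 × 26, A = 5 720 mm², y = 409 mm, Ī = 322 227 mm⁴.
Hole (subtracted): ⌀16, A = 201.062 mm², y = 13 mm, Ī = 3216.99 mm⁴.
Centroid: ȳ = ΣA·y / ΣA = 213.958 mm.
Transfer each piece to the horizontal axis through the centroid using Ī + A·d² with d = y − 213.958:
  bottom flange: d = -200.958 mm → contributes +231 319 162 mm⁴
  web: d = -2.95791 mm → contributes +25 345 923 mm⁴
  top flange: d = 195.042 mm → contributes +217 919 142 mm⁴
  hole: d = -200.958 mm → contributes −8 122 918 mm⁴
Total I = 466 461 309 mm⁴.

Ix ≈ 4.665 × 10⁸ mm⁴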